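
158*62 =9796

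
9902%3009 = 875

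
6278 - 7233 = -955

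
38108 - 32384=5724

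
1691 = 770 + 921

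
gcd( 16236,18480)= 132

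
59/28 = 2 + 3/28=2.11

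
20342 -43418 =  - 23076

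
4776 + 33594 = 38370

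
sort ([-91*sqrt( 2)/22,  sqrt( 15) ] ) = [-91* sqrt(2)/22,sqrt( 15)]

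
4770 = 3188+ 1582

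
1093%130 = 53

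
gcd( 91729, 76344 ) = 1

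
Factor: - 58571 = -37^1*1583^1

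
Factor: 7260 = 2^2*3^1*5^1*11^2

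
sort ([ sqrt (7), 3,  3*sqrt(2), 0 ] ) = [0,  sqrt( 7), 3, 3 * sqrt ( 2)]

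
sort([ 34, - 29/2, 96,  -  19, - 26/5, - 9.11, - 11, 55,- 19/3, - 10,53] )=[ - 19, - 29/2 , - 11, - 10,  -  9.11, - 19/3, - 26/5 , 34,53,55, 96] 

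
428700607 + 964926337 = 1393626944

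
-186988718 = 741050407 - 928039125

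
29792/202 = 147 + 49/101=147.49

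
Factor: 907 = 907^1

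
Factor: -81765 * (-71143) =5817007395 =3^2*  5^1*23^1 * 79^1*71143^1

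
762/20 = 38 + 1/10=38.10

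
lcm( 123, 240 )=9840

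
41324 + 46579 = 87903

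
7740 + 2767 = 10507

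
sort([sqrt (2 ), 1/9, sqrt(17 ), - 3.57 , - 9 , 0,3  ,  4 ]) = [ - 9,  -  3.57,  0, 1/9, sqrt( 2),3 , 4, sqrt (17)] 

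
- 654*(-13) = 8502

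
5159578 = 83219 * 62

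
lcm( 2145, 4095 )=45045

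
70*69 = 4830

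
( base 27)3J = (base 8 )144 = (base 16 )64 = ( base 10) 100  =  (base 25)40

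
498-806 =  - 308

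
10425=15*695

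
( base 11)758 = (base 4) 32032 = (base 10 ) 910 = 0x38e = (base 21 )217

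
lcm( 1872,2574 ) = 20592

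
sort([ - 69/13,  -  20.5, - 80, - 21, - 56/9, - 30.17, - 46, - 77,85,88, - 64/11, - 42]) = [ - 80,-77, - 46, - 42,-30.17, - 21, - 20.5, - 56/9, - 64/11  ,- 69/13,  85,88 ]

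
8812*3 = 26436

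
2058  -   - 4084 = 6142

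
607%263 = 81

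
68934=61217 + 7717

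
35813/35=1023  +  8/35 = 1023.23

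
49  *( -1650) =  - 80850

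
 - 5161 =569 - 5730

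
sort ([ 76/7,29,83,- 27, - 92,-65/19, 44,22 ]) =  [ - 92,  -  27, - 65/19,76/7, 22 , 29,44, 83]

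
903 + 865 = 1768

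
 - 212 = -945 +733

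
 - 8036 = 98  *( - 82)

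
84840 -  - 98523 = 183363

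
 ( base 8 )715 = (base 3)122002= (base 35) d6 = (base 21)10k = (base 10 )461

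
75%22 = 9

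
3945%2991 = 954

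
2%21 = 2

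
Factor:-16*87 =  - 2^4 *3^1* 29^1  =  - 1392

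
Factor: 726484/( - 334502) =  - 2^1*7^( - 1)*11^2*19^1 * 79^1*23893^( - 1) = -363242/167251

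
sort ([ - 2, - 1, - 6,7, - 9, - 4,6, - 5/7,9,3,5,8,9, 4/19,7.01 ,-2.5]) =[ - 9,-6,-4, - 2.5, - 2, - 1,  -  5/7, 4/19,3,  5,6, 7,7.01,8,9, 9 ]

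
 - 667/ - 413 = 1 + 254/413= 1.62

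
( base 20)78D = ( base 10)2973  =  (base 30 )393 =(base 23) 5e6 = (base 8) 5635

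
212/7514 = 106/3757 = 0.03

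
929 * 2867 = 2663443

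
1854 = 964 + 890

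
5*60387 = 301935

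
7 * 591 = 4137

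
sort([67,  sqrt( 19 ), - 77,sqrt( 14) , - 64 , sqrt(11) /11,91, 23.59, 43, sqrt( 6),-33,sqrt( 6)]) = [-77, - 64, -33, sqrt(11)/11, sqrt( 6), sqrt( 6), sqrt ( 14 ),sqrt(19 ), 23.59,43, 67, 91] 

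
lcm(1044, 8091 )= 32364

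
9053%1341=1007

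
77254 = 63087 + 14167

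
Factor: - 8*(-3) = 2^3 * 3^1 = 24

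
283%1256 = 283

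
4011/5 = 4011/5 = 802.20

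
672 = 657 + 15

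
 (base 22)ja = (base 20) 118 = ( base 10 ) 428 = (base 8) 654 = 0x1AC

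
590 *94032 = 55478880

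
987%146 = 111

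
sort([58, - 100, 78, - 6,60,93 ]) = [ -100, - 6,58,60,78, 93 ]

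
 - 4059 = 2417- 6476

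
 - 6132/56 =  -110 + 1/2=- 109.50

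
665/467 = 665/467=1.42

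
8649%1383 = 351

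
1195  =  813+382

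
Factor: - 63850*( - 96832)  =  6182723200 = 2^7 *5^2*17^1*89^1*1277^1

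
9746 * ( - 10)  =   - 97460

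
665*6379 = 4242035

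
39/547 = 39/547 = 0.07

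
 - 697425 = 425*( - 1641 ) 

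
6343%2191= 1961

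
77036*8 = 616288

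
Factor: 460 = 2^2 * 5^1*23^1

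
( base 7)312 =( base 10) 156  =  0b10011100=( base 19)84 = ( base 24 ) 6C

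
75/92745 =5/6183 = 0.00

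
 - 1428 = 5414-6842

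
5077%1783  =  1511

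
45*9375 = 421875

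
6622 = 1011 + 5611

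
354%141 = 72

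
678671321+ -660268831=18402490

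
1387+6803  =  8190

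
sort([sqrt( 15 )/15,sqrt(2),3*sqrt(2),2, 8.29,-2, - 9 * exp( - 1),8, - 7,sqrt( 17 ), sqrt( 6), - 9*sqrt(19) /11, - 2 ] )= [ - 7,- 9*sqrt(19 ) /11, - 9*exp(  -  1), - 2, - 2, sqrt(15)/15, sqrt( 2 ), 2 , sqrt(6), sqrt(17 ), 3* sqrt( 2),  8, 8.29]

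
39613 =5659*7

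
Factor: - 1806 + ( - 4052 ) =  - 2^1*29^1*101^1=- 5858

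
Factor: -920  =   - 2^3*5^1*23^1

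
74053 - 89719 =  - 15666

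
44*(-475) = -20900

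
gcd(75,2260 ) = 5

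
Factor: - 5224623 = -3^1*1741541^1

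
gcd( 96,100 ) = 4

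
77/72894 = 77/72894 = 0.00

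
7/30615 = 7/30615= 0.00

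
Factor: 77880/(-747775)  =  -2^3*3^1*5^(-1)*7^(-1)*11^1*59^1*4273^( - 1 ) =- 15576/149555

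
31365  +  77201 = 108566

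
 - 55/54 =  - 55/54=- 1.02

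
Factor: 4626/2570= 3^2*5^( - 1)=9/5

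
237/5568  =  79/1856 = 0.04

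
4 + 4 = 8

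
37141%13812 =9517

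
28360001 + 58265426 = 86625427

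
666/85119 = 222/28373=0.01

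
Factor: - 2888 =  - 2^3*19^2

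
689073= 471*1463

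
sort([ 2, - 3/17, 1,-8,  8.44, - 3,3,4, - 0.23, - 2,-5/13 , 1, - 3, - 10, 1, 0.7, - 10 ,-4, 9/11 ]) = [ - 10,- 10, - 8,-4, - 3, - 3, - 2 , - 5/13, - 0.23,-3/17,0.7,9/11, 1, 1,1,2,3 , 4, 8.44 ]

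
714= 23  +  691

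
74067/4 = 74067/4 = 18516.75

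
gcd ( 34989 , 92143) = 1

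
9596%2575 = 1871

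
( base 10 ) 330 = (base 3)110020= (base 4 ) 11022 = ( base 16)14A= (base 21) FF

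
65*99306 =6454890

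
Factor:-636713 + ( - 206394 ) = -31^1*27197^1= - 843107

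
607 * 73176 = 44417832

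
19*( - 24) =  - 456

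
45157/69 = 654 + 31/69 = 654.45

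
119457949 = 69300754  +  50157195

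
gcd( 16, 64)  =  16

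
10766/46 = 5383/23  =  234.04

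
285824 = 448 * 638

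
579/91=6 + 33/91 = 6.36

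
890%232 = 194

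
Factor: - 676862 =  -2^1*338431^1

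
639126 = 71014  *9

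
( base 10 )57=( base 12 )49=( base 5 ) 212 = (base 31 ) 1q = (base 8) 71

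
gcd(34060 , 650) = 130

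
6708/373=17 + 367/373=17.98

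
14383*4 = 57532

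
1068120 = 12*89010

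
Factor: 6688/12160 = 11/20  =  2^ (  -  2)*5^( - 1)*11^1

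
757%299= 159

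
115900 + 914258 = 1030158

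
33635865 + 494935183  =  528571048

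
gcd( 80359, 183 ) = 1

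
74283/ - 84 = - 24761/28 =- 884.32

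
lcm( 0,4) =0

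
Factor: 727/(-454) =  - 2^ ( - 1 )*227^ ( - 1 )*727^1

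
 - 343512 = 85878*(  -  4)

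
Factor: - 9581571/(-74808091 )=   3^4*29^1*4079^1*74808091^( - 1) 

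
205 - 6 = 199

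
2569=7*367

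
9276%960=636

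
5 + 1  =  6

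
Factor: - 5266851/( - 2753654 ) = 2^(-1)*3^1*71^1* 79^1*313^1*1376827^( - 1) 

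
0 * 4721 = 0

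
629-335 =294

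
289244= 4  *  72311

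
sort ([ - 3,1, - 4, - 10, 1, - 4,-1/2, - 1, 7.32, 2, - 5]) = [ - 10, -5 , - 4, - 4 , - 3, - 1, - 1/2,1,1, 2, 7.32] 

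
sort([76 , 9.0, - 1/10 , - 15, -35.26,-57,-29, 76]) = [ - 57, - 35.26,  -  29, - 15, - 1/10, 9.0,76,76]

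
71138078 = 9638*7381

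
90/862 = 45/431 = 0.10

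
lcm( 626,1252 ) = 1252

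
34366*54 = 1855764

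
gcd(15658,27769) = 1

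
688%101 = 82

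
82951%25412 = 6715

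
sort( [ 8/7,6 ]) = [8/7,6]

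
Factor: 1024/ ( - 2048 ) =-1/2  =  -2^( - 1 )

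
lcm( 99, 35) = 3465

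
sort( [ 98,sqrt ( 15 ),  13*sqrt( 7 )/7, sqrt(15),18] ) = [sqrt(15 ), sqrt(15 ), 13*sqrt(7 )/7,18,  98]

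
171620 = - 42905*(-4)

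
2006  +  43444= 45450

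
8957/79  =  113 +30/79 = 113.38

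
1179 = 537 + 642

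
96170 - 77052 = 19118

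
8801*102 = 897702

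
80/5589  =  80/5589  =  0.01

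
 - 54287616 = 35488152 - 89775768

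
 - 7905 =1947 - 9852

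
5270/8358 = 2635/4179 = 0.63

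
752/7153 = 752/7153 = 0.11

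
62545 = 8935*7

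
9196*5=45980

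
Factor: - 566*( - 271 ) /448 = 2^( - 5 )*7^( - 1)*271^1*283^1 =76693/224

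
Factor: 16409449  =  7^1*71^1*137^1*241^1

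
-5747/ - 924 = 821/132 = 6.22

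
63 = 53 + 10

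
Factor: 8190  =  2^1*3^2*5^1  *7^1 * 13^1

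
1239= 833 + 406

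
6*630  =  3780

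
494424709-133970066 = 360454643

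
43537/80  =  43537/80 = 544.21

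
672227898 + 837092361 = 1509320259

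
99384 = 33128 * 3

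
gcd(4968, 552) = 552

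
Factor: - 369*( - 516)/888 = 2^( - 1 )*3^2 * 37^( - 1 )*41^1*43^1=   15867/74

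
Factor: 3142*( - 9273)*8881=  - 2^1*3^1*11^1*83^1*107^1*281^1*1571^1=- 258754737846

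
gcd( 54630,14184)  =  18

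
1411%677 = 57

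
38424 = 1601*24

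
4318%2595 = 1723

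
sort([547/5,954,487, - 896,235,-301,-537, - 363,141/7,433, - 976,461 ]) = [ - 976, - 896, - 537 , - 363, - 301,141/7,547/5,  235,433,461,487,954] 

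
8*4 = 32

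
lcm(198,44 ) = 396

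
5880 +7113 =12993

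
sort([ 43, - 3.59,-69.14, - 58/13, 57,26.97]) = [  -  69.14,-58/13, - 3.59, 26.97, 43, 57]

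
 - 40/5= - 8 = -8.00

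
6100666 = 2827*2158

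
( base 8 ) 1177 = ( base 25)10e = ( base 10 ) 639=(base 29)m1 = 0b1001111111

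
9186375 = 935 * 9825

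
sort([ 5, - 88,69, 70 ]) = [ - 88, 5,69, 70]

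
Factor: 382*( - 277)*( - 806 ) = 2^2*13^1 * 31^1*191^1*277^1= 85286084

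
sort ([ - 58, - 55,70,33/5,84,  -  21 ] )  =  [ - 58,-55, -21, 33/5,70,84]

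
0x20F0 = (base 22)h96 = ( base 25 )DC7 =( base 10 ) 8432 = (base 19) 146F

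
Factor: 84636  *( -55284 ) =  - 2^4 * 3^3 *17^1 *271^1*2351^1 = -  4679016624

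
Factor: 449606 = 2^1*41^1*5483^1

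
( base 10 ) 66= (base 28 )2A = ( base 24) 2i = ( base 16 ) 42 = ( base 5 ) 231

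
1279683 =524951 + 754732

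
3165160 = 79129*40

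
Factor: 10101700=2^2*5^2* 7^1*14431^1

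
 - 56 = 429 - 485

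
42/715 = 42/715 =0.06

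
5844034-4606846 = 1237188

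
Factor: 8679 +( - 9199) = -520 =-2^3*5^1*13^1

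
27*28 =756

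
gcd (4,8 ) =4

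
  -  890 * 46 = -40940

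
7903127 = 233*33919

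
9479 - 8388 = 1091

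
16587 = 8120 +8467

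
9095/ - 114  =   - 80 + 25/114 = -  79.78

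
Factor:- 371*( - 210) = 77910 = 2^1*3^1*5^1*7^2*53^1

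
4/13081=4/13081=0.00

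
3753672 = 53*70824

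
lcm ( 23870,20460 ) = 143220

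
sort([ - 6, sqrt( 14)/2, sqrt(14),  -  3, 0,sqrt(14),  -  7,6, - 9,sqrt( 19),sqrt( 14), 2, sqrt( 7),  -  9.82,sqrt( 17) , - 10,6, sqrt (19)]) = [-10, - 9.82, -9 , - 7 , - 6,- 3, 0,sqrt( 14 )/2, 2, sqrt(7),sqrt ( 14 ),sqrt( 14), sqrt( 14),sqrt ( 17),sqrt( 19),  sqrt( 19), 6,6 ] 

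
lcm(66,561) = 1122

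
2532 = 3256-724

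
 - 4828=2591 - 7419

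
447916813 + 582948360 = 1030865173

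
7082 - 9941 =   -  2859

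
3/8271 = 1/2757 = 0.00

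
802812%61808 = 61116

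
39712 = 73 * 544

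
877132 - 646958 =230174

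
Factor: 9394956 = 2^2 *3^2*29^1 * 8999^1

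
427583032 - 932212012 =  -504628980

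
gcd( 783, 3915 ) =783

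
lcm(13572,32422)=583596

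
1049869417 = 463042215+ 586827202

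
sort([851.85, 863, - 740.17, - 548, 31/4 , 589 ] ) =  [  -  740.17, - 548,31/4,589, 851.85 , 863] 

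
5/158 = 5/158=   0.03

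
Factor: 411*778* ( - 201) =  - 64271358 = - 2^1*3^2  *  67^1 * 137^1*389^1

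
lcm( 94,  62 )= 2914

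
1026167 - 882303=143864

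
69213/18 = 23071/6 = 3845.17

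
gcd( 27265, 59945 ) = 95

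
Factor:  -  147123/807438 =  - 49041/269146 = -2^ (  -  1 )*3^2 * 23^(  -  1 )*5449^1*5851^( - 1)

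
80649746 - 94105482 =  - 13455736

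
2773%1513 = 1260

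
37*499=18463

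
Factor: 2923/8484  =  2^(  -  2 )*3^(  -  1 )*7^( - 1)*37^1*79^1 * 101^( -1)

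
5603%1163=951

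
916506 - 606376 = 310130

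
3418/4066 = 1709/2033 =0.84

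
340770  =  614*555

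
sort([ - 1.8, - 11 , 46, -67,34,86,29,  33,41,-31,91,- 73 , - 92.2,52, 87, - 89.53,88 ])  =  [ - 92.2,-89.53,-73,-67, - 31, - 11,-1.8 , 29,  33,34 , 41 , 46,52, 86, 87,88,91]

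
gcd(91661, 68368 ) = 1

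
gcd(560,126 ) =14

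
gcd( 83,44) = 1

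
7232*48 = 347136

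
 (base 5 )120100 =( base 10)4400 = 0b1000100110000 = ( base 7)15554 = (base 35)3kp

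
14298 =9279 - -5019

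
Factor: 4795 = 5^1*7^1*137^1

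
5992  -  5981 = 11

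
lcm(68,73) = 4964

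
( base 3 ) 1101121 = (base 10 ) 1015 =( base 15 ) 47a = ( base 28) 187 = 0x3f7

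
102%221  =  102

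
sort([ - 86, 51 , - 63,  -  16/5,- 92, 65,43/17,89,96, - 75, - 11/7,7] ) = [-92, - 86,-75, - 63, - 16/5,-11/7, 43/17,7,51,65,89,96]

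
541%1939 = 541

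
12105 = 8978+3127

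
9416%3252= 2912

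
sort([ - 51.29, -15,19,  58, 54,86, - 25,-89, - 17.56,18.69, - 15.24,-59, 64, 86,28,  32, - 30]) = [ - 89,-59, - 51.29 , - 30, - 25 , - 17.56, - 15.24, - 15,18.69,  19, 28, 32, 54,58,64,86 , 86 ] 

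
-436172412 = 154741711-590914123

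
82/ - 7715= - 1  +  7633/7715 = - 0.01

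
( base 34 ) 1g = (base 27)1n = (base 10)50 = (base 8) 62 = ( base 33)1h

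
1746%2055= 1746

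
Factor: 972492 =2^2*3^1 * 81041^1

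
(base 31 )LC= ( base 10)663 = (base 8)1227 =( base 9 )816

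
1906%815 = 276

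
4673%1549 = 26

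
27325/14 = 1951 + 11/14 = 1951.79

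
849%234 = 147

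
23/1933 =23/1933 = 0.01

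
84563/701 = 120+443/701 = 120.63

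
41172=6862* 6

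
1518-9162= - 7644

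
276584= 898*308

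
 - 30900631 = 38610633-69511264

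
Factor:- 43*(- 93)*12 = 47988 = 2^2*3^2*31^1*43^1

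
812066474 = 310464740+501601734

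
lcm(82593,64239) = 578151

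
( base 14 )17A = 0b100110000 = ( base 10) 304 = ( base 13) 1a5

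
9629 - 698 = 8931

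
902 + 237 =1139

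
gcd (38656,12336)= 16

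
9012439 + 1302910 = 10315349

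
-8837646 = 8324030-17161676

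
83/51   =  83/51 = 1.63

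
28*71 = 1988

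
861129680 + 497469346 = 1358599026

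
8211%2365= 1116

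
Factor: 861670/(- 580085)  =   - 2^1 * 11^( - 1)*53^(  -  1 )*433^1  =  -866/583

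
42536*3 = 127608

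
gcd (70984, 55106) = 934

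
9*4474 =40266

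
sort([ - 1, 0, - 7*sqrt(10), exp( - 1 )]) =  [ - 7*sqrt( 10), - 1, 0, exp( - 1)]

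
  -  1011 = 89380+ - 90391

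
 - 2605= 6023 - 8628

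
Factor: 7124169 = 3^1*13^1  *  29^1*6299^1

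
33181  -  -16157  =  49338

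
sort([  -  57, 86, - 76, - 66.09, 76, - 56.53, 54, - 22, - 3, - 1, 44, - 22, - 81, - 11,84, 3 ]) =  [ - 81, - 76, - 66.09, - 57,  -  56.53, - 22, - 22, - 11, - 3 ,  -  1,3,44, 54,76, 84,86 ]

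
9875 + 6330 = 16205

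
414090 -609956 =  - 195866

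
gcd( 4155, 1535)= 5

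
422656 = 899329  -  476673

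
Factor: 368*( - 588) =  - 2^6*3^1*7^2*23^1 = - 216384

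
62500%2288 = 724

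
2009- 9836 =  - 7827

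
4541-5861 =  - 1320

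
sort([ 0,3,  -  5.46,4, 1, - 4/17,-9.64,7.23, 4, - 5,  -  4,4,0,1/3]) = [- 9.64, - 5.46, - 5, - 4, - 4/17,0,  0,  1/3,1,3,4, 4,4,7.23 ] 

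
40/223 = 40/223 = 0.18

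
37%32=5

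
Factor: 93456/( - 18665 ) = - 2^4*3^2 * 5^( - 1 )*11^1*59^1 * 3733^(-1)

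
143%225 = 143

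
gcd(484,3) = 1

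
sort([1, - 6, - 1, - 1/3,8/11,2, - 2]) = [-6,-2,- 1,- 1/3,8/11,1,2]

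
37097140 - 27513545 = 9583595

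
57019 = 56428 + 591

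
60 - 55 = 5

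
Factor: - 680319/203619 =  - 999/299 = - 3^3  *13^(- 1)*23^(-1 )*37^1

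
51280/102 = 25640/51 =502.75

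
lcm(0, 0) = 0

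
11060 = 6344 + 4716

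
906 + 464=1370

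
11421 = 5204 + 6217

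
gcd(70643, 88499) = 1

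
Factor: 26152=2^3 * 7^1*467^1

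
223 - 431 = -208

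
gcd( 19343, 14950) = 23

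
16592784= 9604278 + 6988506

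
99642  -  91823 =7819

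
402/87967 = 402/87967 = 0.00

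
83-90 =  - 7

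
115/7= 115/7 = 16.43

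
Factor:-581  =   - 7^1  *83^1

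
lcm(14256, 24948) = 99792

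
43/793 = 43/793 = 0.05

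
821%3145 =821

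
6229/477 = 6229/477 = 13.06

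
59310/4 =14827+1/2 = 14827.50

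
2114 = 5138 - 3024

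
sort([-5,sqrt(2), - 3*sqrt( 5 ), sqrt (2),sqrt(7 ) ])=[ - 3*sqrt( 5), - 5, sqrt(2), sqrt( 2),sqrt(7) ]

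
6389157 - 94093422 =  - 87704265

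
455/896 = 65/128 = 0.51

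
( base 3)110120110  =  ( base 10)9165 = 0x23cd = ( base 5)243130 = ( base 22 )IKD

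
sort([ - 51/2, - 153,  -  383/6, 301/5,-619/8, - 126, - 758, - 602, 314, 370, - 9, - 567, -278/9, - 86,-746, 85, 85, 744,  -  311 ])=[ - 758 , - 746, - 602,-567, - 311,-153,  -  126, - 86, - 619/8,  -  383/6, -278/9, - 51/2, - 9, 301/5, 85, 85, 314,  370,744 ] 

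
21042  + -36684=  - 15642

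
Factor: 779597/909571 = 59969/69967 = 7^1 * 13^1 * 31^( -1 )*37^( -1)*61^( - 1)*659^1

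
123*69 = 8487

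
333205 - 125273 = 207932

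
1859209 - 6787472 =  - 4928263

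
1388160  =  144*9640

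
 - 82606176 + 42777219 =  - 39828957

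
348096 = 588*592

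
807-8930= - 8123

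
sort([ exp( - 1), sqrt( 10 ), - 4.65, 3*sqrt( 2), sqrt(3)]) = [  -  4.65,exp(- 1), sqrt ( 3) , sqrt(10 ), 3*sqrt( 2)] 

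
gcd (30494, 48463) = 1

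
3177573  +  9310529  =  12488102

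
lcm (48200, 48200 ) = 48200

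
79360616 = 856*92711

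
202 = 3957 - 3755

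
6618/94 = 70 + 19/47 = 70.40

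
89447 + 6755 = 96202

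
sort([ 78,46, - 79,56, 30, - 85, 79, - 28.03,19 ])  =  [ - 85, - 79, -28.03 , 19,30, 46 , 56,78,  79]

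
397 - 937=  - 540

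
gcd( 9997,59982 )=9997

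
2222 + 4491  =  6713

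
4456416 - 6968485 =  - 2512069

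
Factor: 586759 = 61^1* 9619^1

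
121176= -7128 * ( - 17 ) 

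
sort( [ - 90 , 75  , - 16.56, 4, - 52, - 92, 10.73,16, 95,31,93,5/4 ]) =[ - 92, - 90 , - 52,- 16.56 , 5/4, 4, 10.73, 16,31, 75,93 , 95 ] 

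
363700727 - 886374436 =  - 522673709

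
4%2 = 0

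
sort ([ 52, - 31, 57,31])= [ - 31,31,52,57]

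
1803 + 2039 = 3842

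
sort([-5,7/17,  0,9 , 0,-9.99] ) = [-9.99,- 5, 0, 0, 7/17,9]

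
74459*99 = 7371441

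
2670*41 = 109470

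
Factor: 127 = 127^1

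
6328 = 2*3164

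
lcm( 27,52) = 1404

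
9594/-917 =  - 9594/917 = - 10.46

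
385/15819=385/15819=0.02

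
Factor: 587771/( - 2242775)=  -5^(-2 )*283^( -1 )*317^(-1)*587771^1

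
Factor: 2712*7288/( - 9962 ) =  - 2^5*3^1*17^( - 1 )*113^1*293^( - 1)*911^1 = -  9882528/4981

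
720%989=720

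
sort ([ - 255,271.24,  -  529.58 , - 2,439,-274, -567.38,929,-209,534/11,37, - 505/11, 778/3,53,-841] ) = [-841,-567.38, - 529.58, - 274 , - 255,-209, - 505/11, - 2, 37, 534/11,  53,778/3 , 271.24,439,  929]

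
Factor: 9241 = 9241^1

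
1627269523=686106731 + 941162792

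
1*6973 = 6973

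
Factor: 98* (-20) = -1960 = - 2^3*5^1*7^2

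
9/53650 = 9/53650 =0.00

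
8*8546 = 68368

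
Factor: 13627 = 13627^1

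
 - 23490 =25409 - 48899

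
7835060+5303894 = 13138954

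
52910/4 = 13227+1/2 =13227.50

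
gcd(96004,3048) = 4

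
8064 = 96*84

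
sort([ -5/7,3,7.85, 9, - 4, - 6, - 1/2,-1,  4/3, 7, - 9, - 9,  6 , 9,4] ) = [ - 9, - 9, -6, - 4, - 1, - 5/7, - 1/2 , 4/3,3,  4, 6, 7,7.85,9,9]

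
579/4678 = 579/4678= 0.12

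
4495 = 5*899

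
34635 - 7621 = 27014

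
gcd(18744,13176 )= 24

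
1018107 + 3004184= 4022291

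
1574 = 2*787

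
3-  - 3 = 6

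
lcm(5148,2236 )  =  221364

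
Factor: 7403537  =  103^1*71879^1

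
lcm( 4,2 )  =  4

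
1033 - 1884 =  - 851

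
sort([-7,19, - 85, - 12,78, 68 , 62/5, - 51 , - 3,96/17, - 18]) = [-85,-51, - 18, - 12, - 7, - 3,96/17,62/5,19,68,78] 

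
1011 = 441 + 570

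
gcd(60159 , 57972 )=3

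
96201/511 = 188 + 19/73 =188.26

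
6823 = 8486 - 1663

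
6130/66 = 3065/33=92.88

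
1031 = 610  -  -421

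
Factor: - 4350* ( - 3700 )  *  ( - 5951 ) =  -95781345000 = - 2^3*3^1*5^4*11^1*29^1*37^1*541^1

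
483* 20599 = 9949317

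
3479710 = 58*59995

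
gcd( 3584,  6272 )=896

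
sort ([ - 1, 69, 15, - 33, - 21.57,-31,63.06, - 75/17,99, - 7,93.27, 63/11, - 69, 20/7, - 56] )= [ - 69, - 56, - 33,  -  31,-21.57, - 7, - 75/17, - 1,20/7, 63/11,15,  63.06,69,93.27,99 ] 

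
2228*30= 66840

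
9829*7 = 68803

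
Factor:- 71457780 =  - 2^2*3^1*5^1*23^1*53^1*977^1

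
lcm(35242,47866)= 3207022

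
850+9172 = 10022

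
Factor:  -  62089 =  - 29^1*2141^1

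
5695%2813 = 69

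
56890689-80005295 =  - 23114606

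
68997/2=68997/2 = 34498.50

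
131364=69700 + 61664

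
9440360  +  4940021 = 14380381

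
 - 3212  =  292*(  -  11) 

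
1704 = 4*426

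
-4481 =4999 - 9480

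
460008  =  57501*8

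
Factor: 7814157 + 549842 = 8363999 = 7^1  *  1194857^1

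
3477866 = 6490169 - 3012303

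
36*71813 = 2585268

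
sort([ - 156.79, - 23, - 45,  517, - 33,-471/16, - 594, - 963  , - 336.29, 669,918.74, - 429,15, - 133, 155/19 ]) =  [- 963, - 594,  -  429, - 336.29, - 156.79, - 133, - 45, - 33,-471/16, - 23,  155/19,15,  517,669, 918.74]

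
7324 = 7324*1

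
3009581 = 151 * 19931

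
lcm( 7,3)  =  21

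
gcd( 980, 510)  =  10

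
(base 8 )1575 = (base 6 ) 4045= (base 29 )11n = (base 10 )893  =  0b1101111101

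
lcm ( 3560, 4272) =21360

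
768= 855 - 87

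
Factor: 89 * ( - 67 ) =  - 67^1* 89^1 = - 5963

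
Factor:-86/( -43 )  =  2 = 2^1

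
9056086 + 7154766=16210852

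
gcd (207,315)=9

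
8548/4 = 2137=2137.00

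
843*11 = 9273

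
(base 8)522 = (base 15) 178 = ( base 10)338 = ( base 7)662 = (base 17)12F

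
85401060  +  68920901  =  154321961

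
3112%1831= 1281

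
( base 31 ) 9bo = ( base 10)9014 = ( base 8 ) 21466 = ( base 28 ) bdq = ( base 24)ffe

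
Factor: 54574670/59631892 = 2^(-1 )*5^1*61^( - 1)*244393^( - 1)*5457467^1=27287335/29815946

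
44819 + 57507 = 102326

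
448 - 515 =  - 67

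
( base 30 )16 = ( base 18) 20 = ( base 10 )36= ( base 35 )11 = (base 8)44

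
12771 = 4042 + 8729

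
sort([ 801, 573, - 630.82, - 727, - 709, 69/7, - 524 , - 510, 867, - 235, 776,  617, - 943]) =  [-943,-727 , - 709, - 630.82,  -  524 , -510, - 235, 69/7, 573 , 617, 776, 801, 867] 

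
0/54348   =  0= 0.00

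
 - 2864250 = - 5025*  570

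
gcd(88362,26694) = 18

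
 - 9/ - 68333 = 9/68333 = 0.00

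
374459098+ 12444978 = 386904076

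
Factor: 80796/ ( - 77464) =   -  20199/19366 = - 2^ ( - 1) * 3^1 *23^( - 1 )*421^(- 1) * 6733^1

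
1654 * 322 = 532588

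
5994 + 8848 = 14842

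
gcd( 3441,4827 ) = 3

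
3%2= 1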